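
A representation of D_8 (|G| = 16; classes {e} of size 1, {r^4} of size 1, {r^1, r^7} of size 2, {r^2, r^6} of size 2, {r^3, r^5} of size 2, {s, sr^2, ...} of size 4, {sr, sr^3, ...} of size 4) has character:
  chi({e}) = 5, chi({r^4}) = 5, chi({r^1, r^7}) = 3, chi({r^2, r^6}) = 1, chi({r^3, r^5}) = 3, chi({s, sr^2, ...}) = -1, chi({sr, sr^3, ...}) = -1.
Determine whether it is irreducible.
Not irreducible (reducible): <chi, chi> = 6 > 1.

Details: <chi, chi> = (1/|G|) sum_C |C| * |chi(C)|^2 = (1/16)[1*|5|^2 + 1*|5|^2 + 2*|3|^2 + 2*|1|^2 + 2*|3|^2 + 4*|-1|^2 + 4*|-1|^2]
  = (1/16)[(25) + (25) + (18) + (2) + (18) + (4) + (4)] = 96/16 = 6.
A character is irreducible iff <chi, chi> = 1, so this representation is reducible.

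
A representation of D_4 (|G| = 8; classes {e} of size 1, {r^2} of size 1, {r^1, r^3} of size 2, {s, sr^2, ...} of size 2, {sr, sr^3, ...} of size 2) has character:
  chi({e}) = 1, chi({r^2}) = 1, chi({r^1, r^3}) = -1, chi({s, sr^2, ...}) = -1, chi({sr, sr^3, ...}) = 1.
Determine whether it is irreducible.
Irreducible: <chi, chi> = 1.

Reasoning: <chi, chi> = (1/|G|) sum_C |C| * |chi(C)|^2 = (1/8)[1*|1|^2 + 1*|1|^2 + 2*|-1|^2 + 2*|-1|^2 + 2*|1|^2]
  = (1/8)[(1) + (1) + (2) + (2) + (2)] = 8/8 = 1.
A character is irreducible iff <chi, chi> = 1, so this representation is irreducible.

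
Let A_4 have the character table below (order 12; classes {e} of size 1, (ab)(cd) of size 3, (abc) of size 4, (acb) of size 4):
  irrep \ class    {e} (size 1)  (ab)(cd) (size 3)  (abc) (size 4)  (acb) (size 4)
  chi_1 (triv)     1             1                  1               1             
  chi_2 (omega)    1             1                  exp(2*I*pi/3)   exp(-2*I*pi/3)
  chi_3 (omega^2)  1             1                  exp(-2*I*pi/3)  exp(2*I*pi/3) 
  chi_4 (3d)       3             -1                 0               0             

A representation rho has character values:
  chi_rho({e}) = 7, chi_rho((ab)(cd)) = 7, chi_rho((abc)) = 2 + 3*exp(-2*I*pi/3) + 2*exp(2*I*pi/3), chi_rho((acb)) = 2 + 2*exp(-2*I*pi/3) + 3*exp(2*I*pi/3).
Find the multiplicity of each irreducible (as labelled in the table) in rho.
Multiplicities: chi_1: 2, chi_2: 2, chi_3: 3, chi_4: 0.

Explanation: Use <chi_rho, chi> = (1/|G|) sum_C |C| * chi_rho(C) * conj(chi(C)) with |G| = 12 for each irreducible chi in the table:
  <chi_rho, chi_1> = (1/12)[1*(7)*conj(1) + 3*(7)*conj(1) + 4*(2 + 3*exp(-2*I*pi/3) + 2*exp(2*I*pi/3))*conj(1) + 4*(2 + 2*exp(-2*I*pi/3) + 3*exp(2*I*pi/3))*conj(1)]
      = (1/12)[(7) + (21) + (8 + 12*exp(-2*I*pi/3) + 8*exp(2*I*pi/3)) + (8 + 8*exp(-2*I*pi/3) + 12*exp(2*I*pi/3))] = 24/12 = 2
  <chi_rho, chi_2> = (1/12)[1*(7)*conj(1) + 3*(7)*conj(1) + 4*(2 + 3*exp(-2*I*pi/3) + 2*exp(2*I*pi/3))*conj(exp(2*I*pi/3)) + 4*(2 + 2*exp(-2*I*pi/3) + 3*exp(2*I*pi/3))*conj(exp(-2*I*pi/3))]
      = (1/12)[(7) + (21) + (8 + 8*exp(-2*I*pi/3) + 12*exp(2*I*pi/3)) + (8 + 12*exp(-2*I*pi/3) + 8*exp(2*I*pi/3))] = 24/12 = 2
  <chi_rho, chi_3> = (1/12)[1*(7)*conj(1) + 3*(7)*conj(1) + 4*(2 + 3*exp(-2*I*pi/3) + 2*exp(2*I*pi/3))*conj(exp(-2*I*pi/3)) + 4*(2 + 2*exp(-2*I*pi/3) + 3*exp(2*I*pi/3))*conj(exp(2*I*pi/3))]
      = (1/12)[(7) + (21) + (4) + (4)] = 36/12 = 3
  <chi_rho, chi_4> = (1/12)[1*(7)*conj(3) + 3*(7)*conj(-1) + 4*(2 + 3*exp(-2*I*pi/3) + 2*exp(2*I*pi/3))*conj(0) + 4*(2 + 2*exp(-2*I*pi/3) + 3*exp(2*I*pi/3))*conj(0)]
      = (1/12)[(21) + (-21) + (0) + (0)] = 0/12 = 0
(Exp terms are combined using exp(i*s)*conj(exp(i*t)) = exp(i*(s-t)), and sums of them are collapsed using the identity that for every m > 1 the m distinct m-th roots of unity sum to 0, e.g. 1 + exp(2*I*pi/3) + exp(-2*I*pi/3) = 0.)
Dimension check: dim(rho) = sum (mult * dim) = 2*1 + 2*1 + 3*1 + 0*3 = 7 = chi_rho(e) = 7.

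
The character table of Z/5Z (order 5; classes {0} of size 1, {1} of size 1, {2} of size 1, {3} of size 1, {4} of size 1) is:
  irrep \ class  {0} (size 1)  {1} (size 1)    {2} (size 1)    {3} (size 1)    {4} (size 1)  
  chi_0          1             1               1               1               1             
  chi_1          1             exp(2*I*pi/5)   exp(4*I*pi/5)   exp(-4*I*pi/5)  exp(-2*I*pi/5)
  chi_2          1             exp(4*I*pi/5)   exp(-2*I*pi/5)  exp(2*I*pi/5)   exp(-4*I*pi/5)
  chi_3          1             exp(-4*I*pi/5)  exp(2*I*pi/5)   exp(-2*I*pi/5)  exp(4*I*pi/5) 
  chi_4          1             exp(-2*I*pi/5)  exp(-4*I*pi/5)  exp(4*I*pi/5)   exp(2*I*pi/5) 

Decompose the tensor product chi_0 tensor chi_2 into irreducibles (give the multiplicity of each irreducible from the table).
chi_0 tensor chi_2 = chi_2 (all other irreducibles have multiplicity 0).

Why: The character of a tensor product is the pointwise product (chi_0 * chi_2)(C) = chi_0(C) * chi_2(C):
  {0}: (1)*(1), {1}: (1)*(exp(4*I*pi/5)), {2}: (1)*(exp(-2*I*pi/5)), {3}: (1)*(exp(2*I*pi/5)), {4}: (1)*(exp(-4*I*pi/5))
so (chi_0 * chi_2) takes values
  {0} -> 1, {1} -> exp(4*I*pi/5), {2} -> exp(-2*I*pi/5), {3} -> exp(2*I*pi/5), {4} -> exp(-4*I*pi/5).
Now take the inner product of this character with each irreducible chi from the table, <chi_0*chi_2, chi> = (1/5) sum_C |C| (chi_0*chi_2)(C) conj(chi(C)):
  <chi_0*chi_2, chi_0> = (1/5)[1*(1)*conj(1) + 1*(exp(4*I*pi/5))*conj(1) + 1*(exp(-2*I*pi/5))*conj(1) + 1*(exp(2*I*pi/5))*conj(1) + 1*(exp(-4*I*pi/5))*conj(1)]
      = (1/5)[(1) + (exp(4*I*pi/5)) + (exp(-2*I*pi/5)) + (exp(2*I*pi/5)) + (exp(-4*I*pi/5))] = 0/5 = 0
  <chi_0*chi_2, chi_1> = (1/5)[1*(1)*conj(1) + 1*(exp(4*I*pi/5))*conj(exp(2*I*pi/5)) + 1*(exp(-2*I*pi/5))*conj(exp(4*I*pi/5)) + 1*(exp(2*I*pi/5))*conj(exp(-4*I*pi/5)) + 1*(exp(-4*I*pi/5))*conj(exp(-2*I*pi/5))]
      = (1/5)[(1) + (exp(2*I*pi/5)) + (exp(4*I*pi/5)) + (exp(-4*I*pi/5)) + (exp(-2*I*pi/5))] = 0/5 = 0
  <chi_0*chi_2, chi_2> = (1/5)[1*(1)*conj(1) + 1*(exp(4*I*pi/5))*conj(exp(4*I*pi/5)) + 1*(exp(-2*I*pi/5))*conj(exp(-2*I*pi/5)) + 1*(exp(2*I*pi/5))*conj(exp(2*I*pi/5)) + 1*(exp(-4*I*pi/5))*conj(exp(-4*I*pi/5))]
      = (1/5)[(1) + (1) + (1) + (1) + (1)] = 5/5 = 1
  <chi_0*chi_2, chi_3> = (1/5)[1*(1)*conj(1) + 1*(exp(4*I*pi/5))*conj(exp(-4*I*pi/5)) + 1*(exp(-2*I*pi/5))*conj(exp(2*I*pi/5)) + 1*(exp(2*I*pi/5))*conj(exp(-2*I*pi/5)) + 1*(exp(-4*I*pi/5))*conj(exp(4*I*pi/5))]
      = (1/5)[(1) + (exp(-2*I*pi/5)) + (exp(-4*I*pi/5)) + (exp(4*I*pi/5)) + (exp(2*I*pi/5))] = 0/5 = 0
  <chi_0*chi_2, chi_4> = (1/5)[1*(1)*conj(1) + 1*(exp(4*I*pi/5))*conj(exp(-2*I*pi/5)) + 1*(exp(-2*I*pi/5))*conj(exp(-4*I*pi/5)) + 1*(exp(2*I*pi/5))*conj(exp(4*I*pi/5)) + 1*(exp(-4*I*pi/5))*conj(exp(2*I*pi/5))]
      = (1/5)[(1) + (exp(-4*I*pi/5)) + (exp(2*I*pi/5)) + (exp(-2*I*pi/5)) + (exp(4*I*pi/5))] = 0/5 = 0
(Exp terms are combined using exp(i*s)*conj(exp(i*t)) = exp(i*(s-t)), and sums of them are collapsed using the identity that for every m > 1 the m distinct m-th roots of unity sum to 0, e.g. 1 + exp(2*I*pi/3) + exp(-2*I*pi/3) = 0.)
Hence the multiplicities are chi_2: 1. Dimension check: dim(chi_0)*dim(chi_2) = 1*1 = 1 and sum (mult * dim) = 1*1 = 1.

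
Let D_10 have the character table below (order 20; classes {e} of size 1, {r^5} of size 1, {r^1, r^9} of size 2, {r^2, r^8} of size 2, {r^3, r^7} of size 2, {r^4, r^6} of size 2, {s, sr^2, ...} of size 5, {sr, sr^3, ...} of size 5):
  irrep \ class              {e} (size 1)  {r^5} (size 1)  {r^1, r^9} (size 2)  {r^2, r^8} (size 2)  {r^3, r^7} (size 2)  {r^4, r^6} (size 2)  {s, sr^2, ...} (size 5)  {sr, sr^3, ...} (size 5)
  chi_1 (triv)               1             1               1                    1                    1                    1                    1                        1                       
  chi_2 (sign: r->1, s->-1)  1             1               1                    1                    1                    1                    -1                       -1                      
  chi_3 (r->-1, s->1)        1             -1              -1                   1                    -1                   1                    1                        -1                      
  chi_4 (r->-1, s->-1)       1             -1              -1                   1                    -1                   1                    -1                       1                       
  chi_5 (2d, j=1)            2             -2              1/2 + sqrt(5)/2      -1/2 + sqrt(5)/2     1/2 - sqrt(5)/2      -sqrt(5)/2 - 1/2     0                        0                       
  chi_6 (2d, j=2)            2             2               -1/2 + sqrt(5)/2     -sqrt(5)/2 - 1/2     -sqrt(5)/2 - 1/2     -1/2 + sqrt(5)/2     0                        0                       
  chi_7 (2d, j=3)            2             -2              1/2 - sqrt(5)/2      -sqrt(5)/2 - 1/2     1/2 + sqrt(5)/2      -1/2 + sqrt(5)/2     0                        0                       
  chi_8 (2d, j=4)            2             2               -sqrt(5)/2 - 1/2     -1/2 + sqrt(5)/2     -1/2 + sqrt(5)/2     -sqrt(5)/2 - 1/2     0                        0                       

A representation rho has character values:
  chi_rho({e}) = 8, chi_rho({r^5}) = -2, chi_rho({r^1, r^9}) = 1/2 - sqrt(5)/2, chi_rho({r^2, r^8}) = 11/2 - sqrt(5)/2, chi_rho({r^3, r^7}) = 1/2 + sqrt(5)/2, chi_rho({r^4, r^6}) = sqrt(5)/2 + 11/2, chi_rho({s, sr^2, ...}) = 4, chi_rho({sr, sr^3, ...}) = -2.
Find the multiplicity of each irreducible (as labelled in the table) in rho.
Multiplicities: chi_1: 2, chi_2: 1, chi_3: 3, chi_4: 0, chi_5: 0, chi_6: 0, chi_7: 1, chi_8: 0.

Reasoning: Use <chi_rho, chi> = (1/|G|) sum_C |C| * chi_rho(C) * conj(chi(C)) with |G| = 20 for each irreducible chi in the table:
  <chi_rho, chi_1> = (1/20)[1*(8)*conj(1) + 1*(-2)*conj(1) + 2*(1/2 - sqrt(5)/2)*conj(1) + 2*(11/2 - sqrt(5)/2)*conj(1) + 2*(1/2 + sqrt(5)/2)*conj(1) + 2*(sqrt(5)/2 + 11/2)*conj(1) + 5*(4)*conj(1) + 5*(-2)*conj(1)]
      = (1/20)[(8) + (-2) + (1 - sqrt(5)) + (11 - sqrt(5)) + (1 + sqrt(5)) + (sqrt(5) + 11) + (20) + (-10)] = 40/20 = 2
  <chi_rho, chi_2> = (1/20)[1*(8)*conj(1) + 1*(-2)*conj(1) + 2*(1/2 - sqrt(5)/2)*conj(1) + 2*(11/2 - sqrt(5)/2)*conj(1) + 2*(1/2 + sqrt(5)/2)*conj(1) + 2*(sqrt(5)/2 + 11/2)*conj(1) + 5*(4)*conj(-1) + 5*(-2)*conj(-1)]
      = (1/20)[(8) + (-2) + (1 - sqrt(5)) + (11 - sqrt(5)) + (1 + sqrt(5)) + (sqrt(5) + 11) + (-20) + (10)] = 20/20 = 1
  <chi_rho, chi_3> = (1/20)[1*(8)*conj(1) + 1*(-2)*conj(-1) + 2*(1/2 - sqrt(5)/2)*conj(-1) + 2*(11/2 - sqrt(5)/2)*conj(1) + 2*(1/2 + sqrt(5)/2)*conj(-1) + 2*(sqrt(5)/2 + 11/2)*conj(1) + 5*(4)*conj(1) + 5*(-2)*conj(-1)]
      = (1/20)[(8) + (2) + (-1 + sqrt(5)) + (11 - sqrt(5)) + (-sqrt(5) - 1) + (sqrt(5) + 11) + (20) + (10)] = 60/20 = 3
  <chi_rho, chi_4> = (1/20)[1*(8)*conj(1) + 1*(-2)*conj(-1) + 2*(1/2 - sqrt(5)/2)*conj(-1) + 2*(11/2 - sqrt(5)/2)*conj(1) + 2*(1/2 + sqrt(5)/2)*conj(-1) + 2*(sqrt(5)/2 + 11/2)*conj(1) + 5*(4)*conj(-1) + 5*(-2)*conj(1)]
      = (1/20)[(8) + (2) + (-1 + sqrt(5)) + (11 - sqrt(5)) + (-sqrt(5) - 1) + (sqrt(5) + 11) + (-20) + (-10)] = 0/20 = 0
  <chi_rho, chi_5> = (1/20)[1*(8)*conj(2) + 1*(-2)*conj(-2) + 2*(1/2 - sqrt(5)/2)*conj(1/2 + sqrt(5)/2) + 2*(11/2 - sqrt(5)/2)*conj(-1/2 + sqrt(5)/2) + 2*(1/2 + sqrt(5)/2)*conj(1/2 - sqrt(5)/2) + 2*(sqrt(5)/2 + 11/2)*conj(-sqrt(5)/2 - 1/2) + 5*(4)*conj(0) + 5*(-2)*conj(0)]
      = (1/20)[(16) + (4) + (-2) + (-8 + 6*sqrt(5)) + (-2) + (-6*sqrt(5) - 8) + (0) + (0)] = 0/20 = 0
  <chi_rho, chi_6> = (1/20)[1*(8)*conj(2) + 1*(-2)*conj(2) + 2*(1/2 - sqrt(5)/2)*conj(-1/2 + sqrt(5)/2) + 2*(11/2 - sqrt(5)/2)*conj(-sqrt(5)/2 - 1/2) + 2*(1/2 + sqrt(5)/2)*conj(-sqrt(5)/2 - 1/2) + 2*(sqrt(5)/2 + 11/2)*conj(-1/2 + sqrt(5)/2) + 5*(4)*conj(0) + 5*(-2)*conj(0)]
      = (1/20)[(16) + (-4) + (-3 + sqrt(5)) + (-5*sqrt(5) - 3) + (-3 - sqrt(5)) + (-3 + 5*sqrt(5)) + (0) + (0)] = 0/20 = 0
  <chi_rho, chi_7> = (1/20)[1*(8)*conj(2) + 1*(-2)*conj(-2) + 2*(1/2 - sqrt(5)/2)*conj(1/2 - sqrt(5)/2) + 2*(11/2 - sqrt(5)/2)*conj(-sqrt(5)/2 - 1/2) + 2*(1/2 + sqrt(5)/2)*conj(1/2 + sqrt(5)/2) + 2*(sqrt(5)/2 + 11/2)*conj(-1/2 + sqrt(5)/2) + 5*(4)*conj(0) + 5*(-2)*conj(0)]
      = (1/20)[(16) + (4) + (3 - sqrt(5)) + (-5*sqrt(5) - 3) + (sqrt(5) + 3) + (-3 + 5*sqrt(5)) + (0) + (0)] = 20/20 = 1
  <chi_rho, chi_8> = (1/20)[1*(8)*conj(2) + 1*(-2)*conj(2) + 2*(1/2 - sqrt(5)/2)*conj(-sqrt(5)/2 - 1/2) + 2*(11/2 - sqrt(5)/2)*conj(-1/2 + sqrt(5)/2) + 2*(1/2 + sqrt(5)/2)*conj(-1/2 + sqrt(5)/2) + 2*(sqrt(5)/2 + 11/2)*conj(-sqrt(5)/2 - 1/2) + 5*(4)*conj(0) + 5*(-2)*conj(0)]
      = (1/20)[(16) + (-4) + (2) + (-8 + 6*sqrt(5)) + (2) + (-6*sqrt(5) - 8) + (0) + (0)] = 0/20 = 0
Dimension check: dim(rho) = sum (mult * dim) = 2*1 + 1*1 + 3*1 + 0*1 + 0*2 + 0*2 + 1*2 + 0*2 = 8 = chi_rho(e) = 8.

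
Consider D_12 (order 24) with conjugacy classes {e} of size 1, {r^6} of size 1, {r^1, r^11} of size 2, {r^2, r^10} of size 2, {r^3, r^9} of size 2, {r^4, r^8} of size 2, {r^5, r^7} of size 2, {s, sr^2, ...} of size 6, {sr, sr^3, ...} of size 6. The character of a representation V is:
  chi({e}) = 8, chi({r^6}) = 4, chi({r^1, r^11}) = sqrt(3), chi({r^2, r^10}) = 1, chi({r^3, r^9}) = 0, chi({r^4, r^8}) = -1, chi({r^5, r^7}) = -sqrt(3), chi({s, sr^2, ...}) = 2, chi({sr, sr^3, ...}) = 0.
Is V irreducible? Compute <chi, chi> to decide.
Not irreducible (reducible): <chi, chi> = 5 > 1.

Proof sketch: <chi, chi> = (1/|G|) sum_C |C| * |chi(C)|^2 = (1/24)[1*|8|^2 + 1*|4|^2 + 2*|sqrt(3)|^2 + 2*|1|^2 + 2*|0|^2 + 2*|-1|^2 + 2*|-sqrt(3)|^2 + 6*|2|^2 + 6*|0|^2]
  = (1/24)[(64) + (16) + (6) + (2) + (0) + (2) + (6) + (24) + (0)] = 120/24 = 5.
A character is irreducible iff <chi, chi> = 1, so this representation is reducible.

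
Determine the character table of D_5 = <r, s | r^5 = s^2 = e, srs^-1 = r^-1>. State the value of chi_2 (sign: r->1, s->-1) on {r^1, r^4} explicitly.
Conjugacy classes: {e} of size 1, {r^1, r^4} of size 2, {r^2, r^3} of size 2, {s, sr, ..., sr^4} of size 5.
Character table:
  irrep \ class              {e} (size 1)  {r^1, r^4} (size 2)  {r^2, r^3} (size 2)  {s, sr, ..., sr^4} (size 5)
  chi_1 (triv)               1             1                    1                    1                          
  chi_2 (sign: r->1, s->-1)  1             1                    1                    -1                         
  chi_3 (2d, j=1)            2             -1/2 + sqrt(5)/2     -sqrt(5)/2 - 1/2     0                          
  chi_4 (2d, j=2)            2             -sqrt(5)/2 - 1/2     -1/2 + sqrt(5)/2     0                          

Spot check: chi_2 (sign: r->1, s->-1) on {r^1, r^4} = 1.

Solution. D_5 has order 2*5 = 10 with 4 conjugacy classes, hence 4 irreducibles. Sum of squared dims 1 + 1 + 4 + 4 = 10 = |G|. Linear characters come from the abelianisation; the 2-dimensional irreps have character r^k -> 2*cos(2*pi*j*k/5), reflections -> 0.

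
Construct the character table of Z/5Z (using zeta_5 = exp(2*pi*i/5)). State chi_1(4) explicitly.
Character table of Z/5Z (irreps indexed chi_0,...,chi_4 with chi_k(m) = zeta_5^(k*m), zeta_5 = exp(2*pi*i/5)):
  irrep \ class  {0} (size 1)  {1} (size 1)    {2} (size 1)    {3} (size 1)    {4} (size 1)  
  chi_0          1             1               1               1               1             
  chi_1          1             exp(2*I*pi/5)   exp(4*I*pi/5)   exp(-4*I*pi/5)  exp(-2*I*pi/5)
  chi_2          1             exp(4*I*pi/5)   exp(-2*I*pi/5)  exp(2*I*pi/5)   exp(-4*I*pi/5)
  chi_3          1             exp(-4*I*pi/5)  exp(2*I*pi/5)   exp(-2*I*pi/5)  exp(4*I*pi/5) 
  chi_4          1             exp(-2*I*pi/5)  exp(-4*I*pi/5)  exp(4*I*pi/5)   exp(2*I*pi/5) 

Spot check: chi_1(4) = zeta_5^(1*4) = zeta_5^4 = exp(-2*I*pi/5).

Reasoning: Z/5Z is abelian, so all 5 irreducible complex representations are 1-dimensional. They are given by chi_k(m) = zeta_5^(k*m) for k = 0,...,4. Row orthogonality: sum_m chi_k(m) conj(chi_l(m)) = 5 * [k = l].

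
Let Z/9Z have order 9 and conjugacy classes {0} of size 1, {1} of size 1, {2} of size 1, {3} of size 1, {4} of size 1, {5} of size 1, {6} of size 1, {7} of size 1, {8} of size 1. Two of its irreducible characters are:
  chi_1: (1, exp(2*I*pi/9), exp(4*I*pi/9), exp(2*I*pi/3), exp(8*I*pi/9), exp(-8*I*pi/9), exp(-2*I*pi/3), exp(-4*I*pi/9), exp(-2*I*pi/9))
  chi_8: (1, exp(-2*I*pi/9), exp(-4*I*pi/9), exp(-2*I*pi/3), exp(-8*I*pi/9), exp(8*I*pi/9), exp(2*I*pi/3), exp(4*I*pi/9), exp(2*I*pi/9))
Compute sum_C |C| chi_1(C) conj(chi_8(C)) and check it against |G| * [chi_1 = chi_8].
Sum = 0; so <chi_1, chi_8> = 0 (distinct irreducibles are orthogonal).

Why: Compute term by term over conjugacy classes (|C| * chi_1(C) * conj(chi_8(C))):
  1*(1)*conj(1) + 1*(exp(2*I*pi/9))*conj(exp(-2*I*pi/9)) + 1*(exp(4*I*pi/9))*conj(exp(-4*I*pi/9)) + 1*(exp(2*I*pi/3))*conj(exp(-2*I*pi/3)) + 1*(exp(8*I*pi/9))*conj(exp(-8*I*pi/9)) + 1*(exp(-8*I*pi/9))*conj(exp(8*I*pi/9)) + 1*(exp(-2*I*pi/3))*conj(exp(2*I*pi/3)) + 1*(exp(-4*I*pi/9))*conj(exp(4*I*pi/9)) + 1*(exp(-2*I*pi/9))*conj(exp(2*I*pi/9))
  = (1) + (exp(4*I*pi/9)) + (exp(8*I*pi/9)) + (exp(-2*I*pi/3)) + (exp(-2*I*pi/9)) + (exp(2*I*pi/9)) + (exp(2*I*pi/3)) + (exp(-8*I*pi/9)) + (exp(-4*I*pi/9))
  = 0.
(Exp terms are combined using exp(i*s)*conj(exp(i*t)) = exp(i*(s-t)), and sums of them are collapsed using the identity that for every m > 1 the m distinct m-th roots of unity sum to 0, e.g. 1 + exp(2*I*pi/3) + exp(-2*I*pi/3) = 0.)
Dividing by |G| = 9 gives 0/9 = 0, matching the row-orthogonality relation <chi_1, chi_8> = [chi_1 = chi_8].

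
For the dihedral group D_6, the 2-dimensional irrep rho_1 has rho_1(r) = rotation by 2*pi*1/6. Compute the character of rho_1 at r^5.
chi_{rho_1}(r^5) = 2*cos(2*pi*1*5/6) = 1

rho_1(r^5) is rotation by angle 2*pi*1*5/6, whose trace is 2*cos(2*pi*1*5/6) = 1.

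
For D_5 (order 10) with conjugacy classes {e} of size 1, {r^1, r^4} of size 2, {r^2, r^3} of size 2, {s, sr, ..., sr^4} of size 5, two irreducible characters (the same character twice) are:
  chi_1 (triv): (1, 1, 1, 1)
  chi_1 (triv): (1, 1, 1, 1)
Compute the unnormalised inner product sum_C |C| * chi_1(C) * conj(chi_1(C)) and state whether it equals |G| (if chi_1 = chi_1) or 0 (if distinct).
Sum = 10 = |G| = 10; so <chi_1, chi_1> = 1 (norm-1 confirms irreducibility).

Proof sketch: Compute term by term over conjugacy classes (|C| * chi_1(C) * conj(chi_1(C))):
  1*(1)*conj(1) + 2*(1)*conj(1) + 2*(1)*conj(1) + 5*(1)*conj(1)
  = (1) + (2) + (2) + (5)
  = 10.
Dividing by |G| = 10 gives 10/10 = 1, matching the row-orthogonality relation <chi_1, chi_1> = [chi_1 = chi_1].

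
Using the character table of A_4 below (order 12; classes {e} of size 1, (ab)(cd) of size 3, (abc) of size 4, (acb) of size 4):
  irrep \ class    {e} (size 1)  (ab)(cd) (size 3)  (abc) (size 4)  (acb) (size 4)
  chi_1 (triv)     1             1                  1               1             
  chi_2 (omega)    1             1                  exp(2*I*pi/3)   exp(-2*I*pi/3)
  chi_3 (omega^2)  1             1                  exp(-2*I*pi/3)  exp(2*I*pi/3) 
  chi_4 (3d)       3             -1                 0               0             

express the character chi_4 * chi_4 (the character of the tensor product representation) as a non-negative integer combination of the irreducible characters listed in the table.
chi_4 tensor chi_4 = chi_1 + chi_2 + chi_3 + 2*chi_4 (all other irreducibles have multiplicity 0).

Argument: The character of a tensor product is the pointwise product (chi_4 * chi_4)(C) = chi_4(C) * chi_4(C):
  {e}: (3)*(3), (ab)(cd): (-1)*(-1), (abc): (0)*(0), (acb): (0)*(0)
so (chi_4 * chi_4) takes values
  {e} -> 9, (ab)(cd) -> 1, (abc) -> 0, (acb) -> 0.
Now take the inner product of this character with each irreducible chi from the table, <chi_4*chi_4, chi> = (1/12) sum_C |C| (chi_4*chi_4)(C) conj(chi(C)):
  <chi_4*chi_4, chi_1> = (1/12)[1*(9)*conj(1) + 3*(1)*conj(1) + 4*(0)*conj(1) + 4*(0)*conj(1)]
      = (1/12)[(9) + (3) + (0) + (0)] = 12/12 = 1
  <chi_4*chi_4, chi_2> = (1/12)[1*(9)*conj(1) + 3*(1)*conj(1) + 4*(0)*conj(exp(2*I*pi/3)) + 4*(0)*conj(exp(-2*I*pi/3))]
      = (1/12)[(9) + (3) + (0) + (0)] = 12/12 = 1
  <chi_4*chi_4, chi_3> = (1/12)[1*(9)*conj(1) + 3*(1)*conj(1) + 4*(0)*conj(exp(-2*I*pi/3)) + 4*(0)*conj(exp(2*I*pi/3))]
      = (1/12)[(9) + (3) + (0) + (0)] = 12/12 = 1
  <chi_4*chi_4, chi_4> = (1/12)[1*(9)*conj(3) + 3*(1)*conj(-1) + 4*(0)*conj(0) + 4*(0)*conj(0)]
      = (1/12)[(27) + (-3) + (0) + (0)] = 24/12 = 2
(Exp terms are combined using exp(i*s)*conj(exp(i*t)) = exp(i*(s-t)), and sums of them are collapsed using the identity that for every m > 1 the m distinct m-th roots of unity sum to 0, e.g. 1 + exp(2*I*pi/3) + exp(-2*I*pi/3) = 0.)
Hence the multiplicities are chi_1: 1, chi_2: 1, chi_3: 1, chi_4: 2. Dimension check: dim(chi_4)*dim(chi_4) = 3*3 = 9 and sum (mult * dim) = 1*1 + 1*1 + 1*1 + 2*3 = 9.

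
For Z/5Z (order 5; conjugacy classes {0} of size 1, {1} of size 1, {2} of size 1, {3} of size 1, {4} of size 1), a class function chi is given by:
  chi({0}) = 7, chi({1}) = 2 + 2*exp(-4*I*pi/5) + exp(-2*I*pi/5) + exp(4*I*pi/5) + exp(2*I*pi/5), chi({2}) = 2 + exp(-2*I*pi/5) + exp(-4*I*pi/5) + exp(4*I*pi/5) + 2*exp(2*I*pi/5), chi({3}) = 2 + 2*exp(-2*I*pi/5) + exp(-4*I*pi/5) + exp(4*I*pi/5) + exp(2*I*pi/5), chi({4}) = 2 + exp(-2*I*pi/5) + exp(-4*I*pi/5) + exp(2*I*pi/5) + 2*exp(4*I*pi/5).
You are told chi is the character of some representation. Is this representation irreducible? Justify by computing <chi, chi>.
Not irreducible (reducible): <chi, chi> = 11 > 1.

Argument: <chi, chi> = (1/|G|) sum_C |C| * |chi(C)|^2 = (1/5)[1*|7|^2 + 1*|2 + 2*exp(-4*I*pi/5) + exp(-2*I*pi/5) + exp(4*I*pi/5) + exp(2*I*pi/5)|^2 + 1*|2 + exp(-2*I*pi/5) + exp(-4*I*pi/5) + exp(4*I*pi/5) + 2*exp(2*I*pi/5)|^2 + 1*|2 + 2*exp(-2*I*pi/5) + exp(-4*I*pi/5) + exp(4*I*pi/5) + exp(2*I*pi/5)|^2 + 1*|2 + exp(-2*I*pi/5) + exp(-4*I*pi/5) + exp(2*I*pi/5) + 2*exp(4*I*pi/5)|^2]
  = (1/5)[(49) + (11 + 9*exp(-2*I*pi/5) + 10*exp(-4*I*pi/5) + 10*exp(4*I*pi/5) + 9*exp(2*I*pi/5)) + (11 + 10*exp(-2*I*pi/5) + 9*exp(-4*I*pi/5) + 9*exp(4*I*pi/5) + 10*exp(2*I*pi/5)) + (11 + 10*exp(-2*I*pi/5) + 9*exp(-4*I*pi/5) + 9*exp(4*I*pi/5) + 10*exp(2*I*pi/5)) + (11 + 9*exp(-2*I*pi/5) + 10*exp(-4*I*pi/5) + 10*exp(4*I*pi/5) + 9*exp(2*I*pi/5))] = 55/5 = 11.
(Exp terms are combined using exp(i*s)*conj(exp(i*t)) = exp(i*(s-t)), and sums of them are collapsed using the identity that for every m > 1 the m distinct m-th roots of unity sum to 0, e.g. 1 + exp(2*I*pi/3) + exp(-2*I*pi/3) = 0.)
A character is irreducible iff <chi, chi> = 1, so this representation is reducible.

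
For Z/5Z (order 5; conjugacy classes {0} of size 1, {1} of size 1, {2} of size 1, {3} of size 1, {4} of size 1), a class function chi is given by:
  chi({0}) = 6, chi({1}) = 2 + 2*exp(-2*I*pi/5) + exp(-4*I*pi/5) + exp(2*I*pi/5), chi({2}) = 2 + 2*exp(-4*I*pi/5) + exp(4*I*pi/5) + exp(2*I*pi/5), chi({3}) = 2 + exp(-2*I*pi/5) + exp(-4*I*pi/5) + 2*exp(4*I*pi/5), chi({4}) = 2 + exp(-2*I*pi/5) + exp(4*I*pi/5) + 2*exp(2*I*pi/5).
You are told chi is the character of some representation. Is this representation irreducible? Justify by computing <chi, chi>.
Not irreducible (reducible): <chi, chi> = 10 > 1.

<chi, chi> = (1/|G|) sum_C |C| * |chi(C)|^2 = (1/5)[1*|6|^2 + 1*|2 + 2*exp(-2*I*pi/5) + exp(-4*I*pi/5) + exp(2*I*pi/5)|^2 + 1*|2 + 2*exp(-4*I*pi/5) + exp(4*I*pi/5) + exp(2*I*pi/5)|^2 + 1*|2 + exp(-2*I*pi/5) + exp(-4*I*pi/5) + 2*exp(4*I*pi/5)|^2 + 1*|2 + exp(-2*I*pi/5) + exp(4*I*pi/5) + 2*exp(2*I*pi/5)|^2]
  = (1/5)[(36) + (10 + 8*exp(-2*I*pi/5) + 5*exp(-4*I*pi/5) + 5*exp(4*I*pi/5) + 8*exp(2*I*pi/5)) + (10 + 5*exp(-2*I*pi/5) + 8*exp(-4*I*pi/5) + 8*exp(4*I*pi/5) + 5*exp(2*I*pi/5)) + (10 + 5*exp(-2*I*pi/5) + 8*exp(-4*I*pi/5) + 8*exp(4*I*pi/5) + 5*exp(2*I*pi/5)) + (10 + 8*exp(-2*I*pi/5) + 5*exp(-4*I*pi/5) + 5*exp(4*I*pi/5) + 8*exp(2*I*pi/5))] = 50/5 = 10.
(Exp terms are combined using exp(i*s)*conj(exp(i*t)) = exp(i*(s-t)), and sums of them are collapsed using the identity that for every m > 1 the m distinct m-th roots of unity sum to 0, e.g. 1 + exp(2*I*pi/3) + exp(-2*I*pi/3) = 0.)
A character is irreducible iff <chi, chi> = 1, so this representation is reducible.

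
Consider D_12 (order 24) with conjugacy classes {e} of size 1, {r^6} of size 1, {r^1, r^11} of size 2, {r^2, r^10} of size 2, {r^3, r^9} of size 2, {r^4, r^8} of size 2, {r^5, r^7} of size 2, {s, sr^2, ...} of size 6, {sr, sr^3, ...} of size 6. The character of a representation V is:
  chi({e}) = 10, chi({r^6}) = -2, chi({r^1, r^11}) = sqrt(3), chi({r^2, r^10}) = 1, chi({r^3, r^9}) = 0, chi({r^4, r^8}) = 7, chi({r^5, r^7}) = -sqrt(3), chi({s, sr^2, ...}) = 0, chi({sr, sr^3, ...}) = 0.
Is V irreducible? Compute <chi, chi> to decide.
Not irreducible (reducible): <chi, chi> = 9 > 1.

Solution. <chi, chi> = (1/|G|) sum_C |C| * |chi(C)|^2 = (1/24)[1*|10|^2 + 1*|-2|^2 + 2*|sqrt(3)|^2 + 2*|1|^2 + 2*|0|^2 + 2*|7|^2 + 2*|-sqrt(3)|^2 + 6*|0|^2 + 6*|0|^2]
  = (1/24)[(100) + (4) + (6) + (2) + (0) + (98) + (6) + (0) + (0)] = 216/24 = 9.
A character is irreducible iff <chi, chi> = 1, so this representation is reducible.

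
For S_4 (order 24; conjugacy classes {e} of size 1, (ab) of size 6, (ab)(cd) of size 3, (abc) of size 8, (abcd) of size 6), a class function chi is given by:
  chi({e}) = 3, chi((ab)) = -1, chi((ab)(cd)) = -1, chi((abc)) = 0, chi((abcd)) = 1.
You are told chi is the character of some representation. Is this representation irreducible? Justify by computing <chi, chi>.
Irreducible: <chi, chi> = 1.

Justification: <chi, chi> = (1/|G|) sum_C |C| * |chi(C)|^2 = (1/24)[1*|3|^2 + 6*|-1|^2 + 3*|-1|^2 + 8*|0|^2 + 6*|1|^2]
  = (1/24)[(9) + (6) + (3) + (0) + (6)] = 24/24 = 1.
A character is irreducible iff <chi, chi> = 1, so this representation is irreducible.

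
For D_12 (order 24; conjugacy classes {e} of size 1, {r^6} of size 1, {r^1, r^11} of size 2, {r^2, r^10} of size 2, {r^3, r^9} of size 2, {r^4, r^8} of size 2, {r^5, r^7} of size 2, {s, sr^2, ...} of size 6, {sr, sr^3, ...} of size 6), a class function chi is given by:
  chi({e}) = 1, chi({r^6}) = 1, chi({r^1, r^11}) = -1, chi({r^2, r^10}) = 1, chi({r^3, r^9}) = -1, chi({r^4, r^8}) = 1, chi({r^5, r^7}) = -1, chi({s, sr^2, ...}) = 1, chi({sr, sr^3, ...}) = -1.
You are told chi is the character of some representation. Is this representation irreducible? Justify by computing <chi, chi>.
Irreducible: <chi, chi> = 1.

<chi, chi> = (1/|G|) sum_C |C| * |chi(C)|^2 = (1/24)[1*|1|^2 + 1*|1|^2 + 2*|-1|^2 + 2*|1|^2 + 2*|-1|^2 + 2*|1|^2 + 2*|-1|^2 + 6*|1|^2 + 6*|-1|^2]
  = (1/24)[(1) + (1) + (2) + (2) + (2) + (2) + (2) + (6) + (6)] = 24/24 = 1.
A character is irreducible iff <chi, chi> = 1, so this representation is irreducible.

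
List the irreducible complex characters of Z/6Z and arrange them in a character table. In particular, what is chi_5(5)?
Character table of Z/6Z (irreps indexed chi_0,...,chi_5 with chi_k(m) = zeta_6^(k*m), zeta_6 = exp(2*pi*i/6)):
  irrep \ class  {0} (size 1)  {1} (size 1)    {2} (size 1)    {3} (size 1)  {4} (size 1)    {5} (size 1)  
  chi_0          1             1               1               1             1               1             
  chi_1          1             exp(I*pi/3)     exp(2*I*pi/3)   -1            exp(-2*I*pi/3)  exp(-I*pi/3)  
  chi_2          1             exp(2*I*pi/3)   exp(-2*I*pi/3)  1             exp(2*I*pi/3)   exp(-2*I*pi/3)
  chi_3          1             -1              1               -1            1               -1            
  chi_4          1             exp(-2*I*pi/3)  exp(2*I*pi/3)   1             exp(-2*I*pi/3)  exp(2*I*pi/3) 
  chi_5          1             exp(-I*pi/3)    exp(-2*I*pi/3)  -1            exp(2*I*pi/3)   exp(I*pi/3)   

Spot check: chi_5(5) = zeta_6^(5*5) = zeta_6^25 = exp(I*pi/3).

Why: Z/6Z is abelian, so all 6 irreducible complex representations are 1-dimensional. They are given by chi_k(m) = zeta_6^(k*m) for k = 0,...,5. Row orthogonality: sum_m chi_k(m) conj(chi_l(m)) = 6 * [k = l].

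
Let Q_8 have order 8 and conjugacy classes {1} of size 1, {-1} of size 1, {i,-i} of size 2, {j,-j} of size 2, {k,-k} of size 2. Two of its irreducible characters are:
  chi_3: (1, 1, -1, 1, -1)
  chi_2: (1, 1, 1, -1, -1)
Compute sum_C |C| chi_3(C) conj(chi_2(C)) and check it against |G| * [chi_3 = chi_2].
Sum = 0; so <chi_3, chi_2> = 0 (distinct irreducibles are orthogonal).

Solution. Compute term by term over conjugacy classes (|C| * chi_3(C) * conj(chi_2(C))):
  1*(1)*conj(1) + 1*(1)*conj(1) + 2*(-1)*conj(1) + 2*(1)*conj(-1) + 2*(-1)*conj(-1)
  = (1) + (1) + (-2) + (-2) + (2)
  = 0.
Dividing by |G| = 8 gives 0/8 = 0, matching the row-orthogonality relation <chi_3, chi_2> = [chi_3 = chi_2].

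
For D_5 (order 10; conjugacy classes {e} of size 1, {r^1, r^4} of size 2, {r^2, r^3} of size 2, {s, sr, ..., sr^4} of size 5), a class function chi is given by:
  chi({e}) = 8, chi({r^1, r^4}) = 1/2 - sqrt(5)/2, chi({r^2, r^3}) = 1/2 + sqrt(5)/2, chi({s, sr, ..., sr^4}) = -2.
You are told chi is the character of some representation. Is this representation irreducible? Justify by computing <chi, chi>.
Not irreducible (reducible): <chi, chi> = 9 > 1.

Argument: <chi, chi> = (1/|G|) sum_C |C| * |chi(C)|^2 = (1/10)[1*|8|^2 + 2*|1/2 - sqrt(5)/2|^2 + 2*|1/2 + sqrt(5)/2|^2 + 5*|-2|^2]
  = (1/10)[(64) + (3 - sqrt(5)) + (sqrt(5) + 3) + (20)] = 90/10 = 9.
A character is irreducible iff <chi, chi> = 1, so this representation is reducible.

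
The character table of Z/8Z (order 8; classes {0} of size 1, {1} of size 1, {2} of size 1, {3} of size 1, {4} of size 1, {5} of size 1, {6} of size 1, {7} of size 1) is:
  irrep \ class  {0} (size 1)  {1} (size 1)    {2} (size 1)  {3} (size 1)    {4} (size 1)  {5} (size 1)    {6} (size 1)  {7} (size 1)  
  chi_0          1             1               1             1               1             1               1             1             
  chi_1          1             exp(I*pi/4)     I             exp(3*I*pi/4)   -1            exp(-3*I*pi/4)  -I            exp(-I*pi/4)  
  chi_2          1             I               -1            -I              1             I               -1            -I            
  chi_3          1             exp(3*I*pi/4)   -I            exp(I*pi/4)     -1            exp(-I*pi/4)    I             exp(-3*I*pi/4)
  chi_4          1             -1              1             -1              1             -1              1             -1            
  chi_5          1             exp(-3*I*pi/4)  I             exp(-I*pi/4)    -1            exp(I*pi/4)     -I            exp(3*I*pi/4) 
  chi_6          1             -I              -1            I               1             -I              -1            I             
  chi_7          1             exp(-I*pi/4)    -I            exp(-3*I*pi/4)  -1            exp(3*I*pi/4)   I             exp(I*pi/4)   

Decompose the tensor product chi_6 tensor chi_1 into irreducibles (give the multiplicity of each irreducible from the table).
chi_6 tensor chi_1 = chi_7 (all other irreducibles have multiplicity 0).

Working: The character of a tensor product is the pointwise product (chi_6 * chi_1)(C) = chi_6(C) * chi_1(C):
  {0}: (1)*(1), {1}: (-I)*(exp(I*pi/4)), {2}: (-1)*(I), {3}: (I)*(exp(3*I*pi/4)), {4}: (1)*(-1), {5}: (-I)*(exp(-3*I*pi/4)), {6}: (-1)*(-I), {7}: (I)*(exp(-I*pi/4))
so (chi_6 * chi_1) takes values
  {0} -> 1, {1} -> -exp(3*I*pi/4), {2} -> -I, {3} -> exp(-3*I*pi/4), {4} -> -1, {5} -> -exp(-I*pi/4), {6} -> I, {7} -> exp(I*pi/4).
Now take the inner product of this character with each irreducible chi from the table, <chi_6*chi_1, chi> = (1/8) sum_C |C| (chi_6*chi_1)(C) conj(chi(C)):
  <chi_6*chi_1, chi_0> = (1/8)[1*(1)*conj(1) + 1*(-exp(3*I*pi/4))*conj(1) + 1*(-I)*conj(1) + 1*(exp(-3*I*pi/4))*conj(1) + 1*(-1)*conj(1) + 1*(-exp(-I*pi/4))*conj(1) + 1*(I)*conj(1) + 1*(exp(I*pi/4))*conj(1)]
      = (1/8)[(1) + (-exp(3*I*pi/4)) + (-I) + (exp(-3*I*pi/4)) + (-1) + (-exp(-I*pi/4)) + (I) + (exp(I*pi/4))] = 0/8 = 0
  <chi_6*chi_1, chi_1> = (1/8)[1*(1)*conj(1) + 1*(-exp(3*I*pi/4))*conj(exp(I*pi/4)) + 1*(-I)*conj(I) + 1*(exp(-3*I*pi/4))*conj(exp(3*I*pi/4)) + 1*(-1)*conj(-1) + 1*(-exp(-I*pi/4))*conj(exp(-3*I*pi/4)) + 1*(I)*conj(-I) + 1*(exp(I*pi/4))*conj(exp(-I*pi/4))]
      = (1/8)[(1) + (-I) + (-1) + (I) + (1) + (-I) + (-1) + (I)] = 0/8 = 0
  <chi_6*chi_1, chi_2> = (1/8)[1*(1)*conj(1) + 1*(-exp(3*I*pi/4))*conj(I) + 1*(-I)*conj(-1) + 1*(exp(-3*I*pi/4))*conj(-I) + 1*(-1)*conj(1) + 1*(-exp(-I*pi/4))*conj(I) + 1*(I)*conj(-1) + 1*(exp(I*pi/4))*conj(-I)]
      = (1/8)[(1) + (exp(-3*I*pi/4)) + (I) + (exp(-I*pi/4)) + (-1) + (exp(I*pi/4)) + (-I) + (exp(3*I*pi/4))] = 0/8 = 0
  <chi_6*chi_1, chi_3> = (1/8)[1*(1)*conj(1) + 1*(-exp(3*I*pi/4))*conj(exp(3*I*pi/4)) + 1*(-I)*conj(-I) + 1*(exp(-3*I*pi/4))*conj(exp(I*pi/4)) + 1*(-1)*conj(-1) + 1*(-exp(-I*pi/4))*conj(exp(-I*pi/4)) + 1*(I)*conj(I) + 1*(exp(I*pi/4))*conj(exp(-3*I*pi/4))]
      = (1/8)[(1) + (-1) + (1) + (-1) + (1) + (-1) + (1) + (-1)] = 0/8 = 0
  <chi_6*chi_1, chi_4> = (1/8)[1*(1)*conj(1) + 1*(-exp(3*I*pi/4))*conj(-1) + 1*(-I)*conj(1) + 1*(exp(-3*I*pi/4))*conj(-1) + 1*(-1)*conj(1) + 1*(-exp(-I*pi/4))*conj(-1) + 1*(I)*conj(1) + 1*(exp(I*pi/4))*conj(-1)]
      = (1/8)[(1) + (exp(3*I*pi/4)) + (-I) + (-exp(-3*I*pi/4)) + (-1) + (exp(-I*pi/4)) + (I) + (-exp(I*pi/4))] = 0/8 = 0
  <chi_6*chi_1, chi_5> = (1/8)[1*(1)*conj(1) + 1*(-exp(3*I*pi/4))*conj(exp(-3*I*pi/4)) + 1*(-I)*conj(I) + 1*(exp(-3*I*pi/4))*conj(exp(-I*pi/4)) + 1*(-1)*conj(-1) + 1*(-exp(-I*pi/4))*conj(exp(I*pi/4)) + 1*(I)*conj(-I) + 1*(exp(I*pi/4))*conj(exp(3*I*pi/4))]
      = (1/8)[(1) + (I) + (-1) + (-I) + (1) + (I) + (-1) + (-I)] = 0/8 = 0
  <chi_6*chi_1, chi_6> = (1/8)[1*(1)*conj(1) + 1*(-exp(3*I*pi/4))*conj(-I) + 1*(-I)*conj(-1) + 1*(exp(-3*I*pi/4))*conj(I) + 1*(-1)*conj(1) + 1*(-exp(-I*pi/4))*conj(-I) + 1*(I)*conj(-1) + 1*(exp(I*pi/4))*conj(I)]
      = (1/8)[(1) + (-exp(-3*I*pi/4)) + (I) + (-exp(-I*pi/4)) + (-1) + (-exp(I*pi/4)) + (-I) + (-exp(3*I*pi/4))] = 0/8 = 0
  <chi_6*chi_1, chi_7> = (1/8)[1*(1)*conj(1) + 1*(-exp(3*I*pi/4))*conj(exp(-I*pi/4)) + 1*(-I)*conj(-I) + 1*(exp(-3*I*pi/4))*conj(exp(-3*I*pi/4)) + 1*(-1)*conj(-1) + 1*(-exp(-I*pi/4))*conj(exp(3*I*pi/4)) + 1*(I)*conj(I) + 1*(exp(I*pi/4))*conj(exp(I*pi/4))]
      = (1/8)[(1) + (1) + (1) + (1) + (1) + (1) + (1) + (1)] = 8/8 = 1
(Exp terms are combined using exp(i*s)*conj(exp(i*t)) = exp(i*(s-t)), and sums of them are collapsed using the identity that for every m > 1 the m distinct m-th roots of unity sum to 0, e.g. 1 + exp(2*I*pi/3) + exp(-2*I*pi/3) = 0.)
Hence the multiplicities are chi_7: 1. Dimension check: dim(chi_6)*dim(chi_1) = 1*1 = 1 and sum (mult * dim) = 1*1 = 1.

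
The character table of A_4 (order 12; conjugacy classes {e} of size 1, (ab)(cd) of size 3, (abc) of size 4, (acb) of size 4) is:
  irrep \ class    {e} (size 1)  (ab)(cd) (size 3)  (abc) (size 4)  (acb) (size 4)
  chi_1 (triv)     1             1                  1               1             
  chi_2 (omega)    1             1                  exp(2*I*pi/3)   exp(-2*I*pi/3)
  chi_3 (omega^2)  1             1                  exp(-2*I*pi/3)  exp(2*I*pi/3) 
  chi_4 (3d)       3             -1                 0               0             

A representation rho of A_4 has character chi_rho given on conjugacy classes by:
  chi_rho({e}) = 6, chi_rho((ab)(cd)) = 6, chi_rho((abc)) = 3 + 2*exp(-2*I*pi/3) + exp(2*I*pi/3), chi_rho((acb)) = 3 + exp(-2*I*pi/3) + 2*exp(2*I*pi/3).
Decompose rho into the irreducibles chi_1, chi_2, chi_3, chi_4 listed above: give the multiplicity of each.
Multiplicities: chi_1: 3, chi_2: 1, chi_3: 2, chi_4: 0.

Argument: Use <chi_rho, chi> = (1/|G|) sum_C |C| * chi_rho(C) * conj(chi(C)) with |G| = 12 for each irreducible chi in the table:
  <chi_rho, chi_1> = (1/12)[1*(6)*conj(1) + 3*(6)*conj(1) + 4*(3 + 2*exp(-2*I*pi/3) + exp(2*I*pi/3))*conj(1) + 4*(3 + exp(-2*I*pi/3) + 2*exp(2*I*pi/3))*conj(1)]
      = (1/12)[(6) + (18) + (12 + 8*exp(-2*I*pi/3) + 4*exp(2*I*pi/3)) + (12 + 4*exp(-2*I*pi/3) + 8*exp(2*I*pi/3))] = 36/12 = 3
  <chi_rho, chi_2> = (1/12)[1*(6)*conj(1) + 3*(6)*conj(1) + 4*(3 + 2*exp(-2*I*pi/3) + exp(2*I*pi/3))*conj(exp(2*I*pi/3)) + 4*(3 + exp(-2*I*pi/3) + 2*exp(2*I*pi/3))*conj(exp(-2*I*pi/3))]
      = (1/12)[(6) + (18) + (4 + 12*exp(-2*I*pi/3) + 8*exp(2*I*pi/3)) + (4 + 8*exp(-2*I*pi/3) + 12*exp(2*I*pi/3))] = 12/12 = 1
  <chi_rho, chi_3> = (1/12)[1*(6)*conj(1) + 3*(6)*conj(1) + 4*(3 + 2*exp(-2*I*pi/3) + exp(2*I*pi/3))*conj(exp(-2*I*pi/3)) + 4*(3 + exp(-2*I*pi/3) + 2*exp(2*I*pi/3))*conj(exp(2*I*pi/3))]
      = (1/12)[(6) + (18) + (8 + 4*exp(-2*I*pi/3) + 12*exp(2*I*pi/3)) + (8 + 12*exp(-2*I*pi/3) + 4*exp(2*I*pi/3))] = 24/12 = 2
  <chi_rho, chi_4> = (1/12)[1*(6)*conj(3) + 3*(6)*conj(-1) + 4*(3 + 2*exp(-2*I*pi/3) + exp(2*I*pi/3))*conj(0) + 4*(3 + exp(-2*I*pi/3) + 2*exp(2*I*pi/3))*conj(0)]
      = (1/12)[(18) + (-18) + (0) + (0)] = 0/12 = 0
(Exp terms are combined using exp(i*s)*conj(exp(i*t)) = exp(i*(s-t)), and sums of them are collapsed using the identity that for every m > 1 the m distinct m-th roots of unity sum to 0, e.g. 1 + exp(2*I*pi/3) + exp(-2*I*pi/3) = 0.)
Dimension check: dim(rho) = sum (mult * dim) = 3*1 + 1*1 + 2*1 + 0*3 = 6 = chi_rho(e) = 6.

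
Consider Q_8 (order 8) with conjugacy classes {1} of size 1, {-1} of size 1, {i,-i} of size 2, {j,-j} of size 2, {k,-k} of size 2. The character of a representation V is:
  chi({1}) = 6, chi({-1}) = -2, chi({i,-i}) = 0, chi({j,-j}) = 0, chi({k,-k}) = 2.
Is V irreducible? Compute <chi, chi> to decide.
Not irreducible (reducible): <chi, chi> = 6 > 1.

Reasoning: <chi, chi> = (1/|G|) sum_C |C| * |chi(C)|^2 = (1/8)[1*|6|^2 + 1*|-2|^2 + 2*|0|^2 + 2*|0|^2 + 2*|2|^2]
  = (1/8)[(36) + (4) + (0) + (0) + (8)] = 48/8 = 6.
A character is irreducible iff <chi, chi> = 1, so this representation is reducible.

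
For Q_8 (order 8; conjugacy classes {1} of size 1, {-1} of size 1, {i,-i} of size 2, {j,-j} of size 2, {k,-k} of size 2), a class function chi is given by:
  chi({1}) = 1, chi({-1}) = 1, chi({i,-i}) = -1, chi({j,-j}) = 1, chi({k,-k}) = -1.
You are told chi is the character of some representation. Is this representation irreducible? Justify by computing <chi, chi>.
Irreducible: <chi, chi> = 1.

Reasoning: <chi, chi> = (1/|G|) sum_C |C| * |chi(C)|^2 = (1/8)[1*|1|^2 + 1*|1|^2 + 2*|-1|^2 + 2*|1|^2 + 2*|-1|^2]
  = (1/8)[(1) + (1) + (2) + (2) + (2)] = 8/8 = 1.
A character is irreducible iff <chi, chi> = 1, so this representation is irreducible.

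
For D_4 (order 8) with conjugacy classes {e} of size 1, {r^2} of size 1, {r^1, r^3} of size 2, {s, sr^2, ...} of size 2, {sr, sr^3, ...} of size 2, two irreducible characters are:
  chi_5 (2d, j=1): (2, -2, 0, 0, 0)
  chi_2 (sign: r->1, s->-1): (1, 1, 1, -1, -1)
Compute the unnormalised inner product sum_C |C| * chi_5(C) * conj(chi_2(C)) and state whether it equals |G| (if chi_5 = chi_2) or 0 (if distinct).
Sum = 0; so <chi_5, chi_2> = 0 (distinct irreducibles are orthogonal).

Compute term by term over conjugacy classes (|C| * chi_5(C) * conj(chi_2(C))):
  1*(2)*conj(1) + 1*(-2)*conj(1) + 2*(0)*conj(1) + 2*(0)*conj(-1) + 2*(0)*conj(-1)
  = (2) + (-2) + (0) + (0) + (0)
  = 0.
Dividing by |G| = 8 gives 0/8 = 0, matching the row-orthogonality relation <chi_5, chi_2> = [chi_5 = chi_2].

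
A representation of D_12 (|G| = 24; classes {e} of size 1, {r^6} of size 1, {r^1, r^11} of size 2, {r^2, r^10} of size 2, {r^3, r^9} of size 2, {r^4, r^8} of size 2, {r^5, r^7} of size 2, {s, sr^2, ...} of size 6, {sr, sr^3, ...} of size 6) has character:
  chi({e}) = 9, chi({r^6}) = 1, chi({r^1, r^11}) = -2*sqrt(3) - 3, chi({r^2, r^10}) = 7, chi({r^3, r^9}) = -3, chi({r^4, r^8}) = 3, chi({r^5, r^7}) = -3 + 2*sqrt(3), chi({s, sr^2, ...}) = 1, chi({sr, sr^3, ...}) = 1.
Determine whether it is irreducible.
Not irreducible (reducible): <chi, chi> = 13 > 1.

Working: <chi, chi> = (1/|G|) sum_C |C| * |chi(C)|^2 = (1/24)[1*|9|^2 + 1*|1|^2 + 2*|-2*sqrt(3) - 3|^2 + 2*|7|^2 + 2*|-3|^2 + 2*|3|^2 + 2*|-3 + 2*sqrt(3)|^2 + 6*|1|^2 + 6*|1|^2]
  = (1/24)[(81) + (1) + (24*sqrt(3) + 42) + (98) + (18) + (18) + (42 - 24*sqrt(3)) + (6) + (6)] = 312/24 = 13.
A character is irreducible iff <chi, chi> = 1, so this representation is reducible.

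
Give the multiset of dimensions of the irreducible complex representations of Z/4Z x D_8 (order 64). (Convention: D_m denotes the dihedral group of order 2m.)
Dimensions: 1, 1, 1, 1, 1, 1, 1, 1, 1, 1, 1, 1, 1, 1, 1, 1, 2, 2, 2, 2, 2, 2, 2, 2, 2, 2, 2, 2

Argument: There are 28 irreducibles (= number of conjugacy classes). Their dimensions d_i satisfy sum d_i^2 = |G| = 64: 1 + 1 + 1 + 1 + 1 + 1 + 1 + 1 + 1 + 1 + 1 + 1 + 1 + 1 + 1 + 1 + 4 + 4 + 4 + 4 + 4 + 4 + 4 + 4 + 4 + 4 + 4 + 4 = 64. (For the product with Z/4Z: each of the 4 1-dim characters of Z/4Z tensors with each irrep of D_8, giving 4 copies of each D_8-dimension.)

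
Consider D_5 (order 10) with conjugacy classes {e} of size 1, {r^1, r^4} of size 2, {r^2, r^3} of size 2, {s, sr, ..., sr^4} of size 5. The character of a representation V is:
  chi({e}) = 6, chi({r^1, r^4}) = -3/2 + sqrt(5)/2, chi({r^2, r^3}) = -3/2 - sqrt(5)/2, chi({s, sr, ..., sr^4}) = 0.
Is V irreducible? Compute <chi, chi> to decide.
Not irreducible (reducible): <chi, chi> = 5 > 1.

Details: <chi, chi> = (1/|G|) sum_C |C| * |chi(C)|^2 = (1/10)[1*|6|^2 + 2*|-3/2 + sqrt(5)/2|^2 + 2*|-3/2 - sqrt(5)/2|^2 + 5*|0|^2]
  = (1/10)[(36) + (7 - 3*sqrt(5)) + (3*sqrt(5) + 7) + (0)] = 50/10 = 5.
A character is irreducible iff <chi, chi> = 1, so this representation is reducible.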